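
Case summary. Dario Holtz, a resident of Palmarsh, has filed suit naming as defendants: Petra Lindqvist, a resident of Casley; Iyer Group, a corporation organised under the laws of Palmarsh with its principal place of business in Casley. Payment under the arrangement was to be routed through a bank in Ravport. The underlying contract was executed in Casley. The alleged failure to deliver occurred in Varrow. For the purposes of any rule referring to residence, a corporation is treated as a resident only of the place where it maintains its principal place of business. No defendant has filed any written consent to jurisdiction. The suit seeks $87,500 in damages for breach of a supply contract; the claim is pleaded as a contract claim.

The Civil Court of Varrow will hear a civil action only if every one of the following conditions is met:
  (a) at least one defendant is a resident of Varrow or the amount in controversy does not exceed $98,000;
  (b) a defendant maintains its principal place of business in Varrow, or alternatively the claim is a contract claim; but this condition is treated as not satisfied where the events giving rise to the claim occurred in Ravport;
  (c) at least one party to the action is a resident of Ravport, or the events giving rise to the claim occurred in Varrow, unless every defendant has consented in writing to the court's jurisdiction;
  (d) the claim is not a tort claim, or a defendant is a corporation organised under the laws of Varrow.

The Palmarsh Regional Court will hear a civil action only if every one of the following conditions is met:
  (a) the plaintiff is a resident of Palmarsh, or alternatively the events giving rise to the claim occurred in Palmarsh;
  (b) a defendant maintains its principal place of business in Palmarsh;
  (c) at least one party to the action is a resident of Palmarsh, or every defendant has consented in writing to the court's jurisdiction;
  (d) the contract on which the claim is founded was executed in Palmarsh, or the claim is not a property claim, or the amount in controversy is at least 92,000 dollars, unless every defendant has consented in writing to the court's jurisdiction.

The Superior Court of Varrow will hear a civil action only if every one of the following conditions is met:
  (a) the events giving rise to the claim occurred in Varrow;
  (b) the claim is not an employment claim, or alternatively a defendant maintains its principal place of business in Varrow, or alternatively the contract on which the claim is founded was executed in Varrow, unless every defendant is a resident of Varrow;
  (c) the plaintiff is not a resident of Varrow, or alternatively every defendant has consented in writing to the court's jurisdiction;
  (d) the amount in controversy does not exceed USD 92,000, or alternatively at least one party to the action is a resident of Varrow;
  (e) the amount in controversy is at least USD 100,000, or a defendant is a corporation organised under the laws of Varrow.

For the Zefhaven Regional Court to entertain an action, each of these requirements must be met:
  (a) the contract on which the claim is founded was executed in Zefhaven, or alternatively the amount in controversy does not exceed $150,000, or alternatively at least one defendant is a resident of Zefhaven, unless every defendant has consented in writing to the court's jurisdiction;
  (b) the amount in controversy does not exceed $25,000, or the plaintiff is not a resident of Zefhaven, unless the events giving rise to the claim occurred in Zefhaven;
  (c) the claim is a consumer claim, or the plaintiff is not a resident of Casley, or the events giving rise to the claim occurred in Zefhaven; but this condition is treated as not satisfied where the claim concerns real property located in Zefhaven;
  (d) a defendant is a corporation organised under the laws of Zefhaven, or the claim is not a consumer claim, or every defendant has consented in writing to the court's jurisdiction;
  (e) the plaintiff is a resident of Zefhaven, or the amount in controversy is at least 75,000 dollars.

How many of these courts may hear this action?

2

The Civil Court of Varrow:
  (a) The amount in controversy is 87,500 dollars, within the USD 98,000 ceiling, so one alternative holds. Met.
  (b) The claim is a contract claim, so one alternative holds. The carve-out does not apply: the operative events occurred in Varrow, not Ravport. Satisfied.
  (c) The operative events occurred in Varrow, so one alternative holds. Satisfied.
  (d) The claim is a contract claim, not a tort claim, so one alternative holds. Condition met.
  → Every requirement is satisfied — jurisdiction.
The Palmarsh Regional Court:
  (a) The plaintiff resides in Palmarsh — that alternative is enough. Satisfied.
  (b) The corporate defendant(s) have their principal place of business in Casley, not Palmarsh. Not satisfied.
  (c) Dario Holtz resides in Palmarsh, so one alternative holds. Met.
  (d) The claim is a contract claim, not a property claim — that alternative is enough. Condition met.
  → At least one condition fails; no jurisdiction.
The Superior Court of Varrow:
  (a) The operative events occurred in Varrow. Satisfied.
  (b) The claim is a contract claim, not an employment claim, so one alternative holds. Condition met.
  (c) The plaintiff resides in Palmarsh, which is not Varrow, so this disjunct is met. Met.
  (d) The amount in controversy is $87,500, within the $92,000 ceiling — that alternative is enough. Met.
  (e) The amount in controversy is $87,500, below the USD 100,000 floor; the corporate defendant(s) are organised in Palmarsh, not Varrow — no alternative holds. Not satisfied.
  → At least one condition fails; no jurisdiction.
The Zefhaven Regional Court:
  (a) The amount in controversy is 87,500 dollars, within the 150,000 dollars ceiling, so this disjunct is met. Satisfied.
  (b) The plaintiff resides in Palmarsh, which is not Zefhaven, so one alternative holds. Satisfied.
  (c) The plaintiff resides in Palmarsh, which is not Casley, which satisfies one of the alternatives. The carve-out does not apply: the claim does not concern real property. Met.
  (d) The claim is a contract claim, not a consumer claim, so one alternative holds. Met.
  (e) The amount in controversy is 87,500 dollars, which meets the 75,000 dollars floor, so this disjunct is met. Met.
  → The court has jurisdiction.
Courts with jurisdiction: the Civil Court of Varrow, the Zefhaven Regional Court — 2 in total.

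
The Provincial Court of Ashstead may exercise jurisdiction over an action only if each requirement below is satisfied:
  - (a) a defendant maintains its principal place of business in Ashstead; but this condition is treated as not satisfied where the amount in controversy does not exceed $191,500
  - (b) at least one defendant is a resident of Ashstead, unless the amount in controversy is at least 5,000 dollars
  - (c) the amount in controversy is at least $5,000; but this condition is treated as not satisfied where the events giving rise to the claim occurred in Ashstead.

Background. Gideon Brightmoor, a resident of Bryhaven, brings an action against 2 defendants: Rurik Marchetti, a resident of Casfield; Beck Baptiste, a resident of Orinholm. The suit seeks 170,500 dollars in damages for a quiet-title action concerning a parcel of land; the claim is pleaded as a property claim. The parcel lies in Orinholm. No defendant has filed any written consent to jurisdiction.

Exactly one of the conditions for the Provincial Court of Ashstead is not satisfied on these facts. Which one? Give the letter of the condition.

The Provincial Court of Ashstead:
  (a) No defendant is a corporation. Fails.
  (b) No defendant resides in Ashstead (they reside in Casfield, Orinholm). However, the amount in controversy is 170,500 dollars, which meets the 5,000 dollars floor, so the 'unless' proviso supplies this condition. Met.
  (c) The amount in controversy is 170,500 dollars, which meets the USD 5,000 floor. The exception is not triggered, since the operative events occurred in Orinholm, not Ashstead. Met.
Only condition (a) fails.

(a)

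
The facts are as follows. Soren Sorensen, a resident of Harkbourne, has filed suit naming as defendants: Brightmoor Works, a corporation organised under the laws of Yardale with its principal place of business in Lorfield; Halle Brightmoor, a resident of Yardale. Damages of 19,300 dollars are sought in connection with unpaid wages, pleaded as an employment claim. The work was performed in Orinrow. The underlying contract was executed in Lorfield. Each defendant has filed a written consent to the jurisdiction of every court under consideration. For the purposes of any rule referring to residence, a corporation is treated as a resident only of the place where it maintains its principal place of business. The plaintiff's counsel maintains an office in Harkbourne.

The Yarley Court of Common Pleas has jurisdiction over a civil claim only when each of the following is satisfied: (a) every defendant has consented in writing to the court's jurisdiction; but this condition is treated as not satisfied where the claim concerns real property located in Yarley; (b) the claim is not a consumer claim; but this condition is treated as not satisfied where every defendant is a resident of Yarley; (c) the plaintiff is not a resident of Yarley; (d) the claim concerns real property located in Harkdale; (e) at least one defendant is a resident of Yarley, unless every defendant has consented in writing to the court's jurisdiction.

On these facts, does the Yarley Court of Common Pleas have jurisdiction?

The Yarley Court of Common Pleas:
  (a) Every defendant has filed written consent. The carve-out does not apply: the claim does not concern real property. Satisfied.
  (b) The claim is an employment claim, not a consumer claim. The exception is not triggered, since the defendants reside as follows — Brightmoor Works in Lorfield, Halle Brightmoor in Yardale — not all in Yarley. Met.
  (c) The plaintiff resides in Harkbourne, which is not Yarley. Condition met.
  (d) The claim does not concern real property. Condition not met.
  (e) No defendant resides in Yarley (they reside in Lorfield, Yardale). The proviso rescues it, though: every defendant has filed written consent. Met.
  → No jurisdiction.

No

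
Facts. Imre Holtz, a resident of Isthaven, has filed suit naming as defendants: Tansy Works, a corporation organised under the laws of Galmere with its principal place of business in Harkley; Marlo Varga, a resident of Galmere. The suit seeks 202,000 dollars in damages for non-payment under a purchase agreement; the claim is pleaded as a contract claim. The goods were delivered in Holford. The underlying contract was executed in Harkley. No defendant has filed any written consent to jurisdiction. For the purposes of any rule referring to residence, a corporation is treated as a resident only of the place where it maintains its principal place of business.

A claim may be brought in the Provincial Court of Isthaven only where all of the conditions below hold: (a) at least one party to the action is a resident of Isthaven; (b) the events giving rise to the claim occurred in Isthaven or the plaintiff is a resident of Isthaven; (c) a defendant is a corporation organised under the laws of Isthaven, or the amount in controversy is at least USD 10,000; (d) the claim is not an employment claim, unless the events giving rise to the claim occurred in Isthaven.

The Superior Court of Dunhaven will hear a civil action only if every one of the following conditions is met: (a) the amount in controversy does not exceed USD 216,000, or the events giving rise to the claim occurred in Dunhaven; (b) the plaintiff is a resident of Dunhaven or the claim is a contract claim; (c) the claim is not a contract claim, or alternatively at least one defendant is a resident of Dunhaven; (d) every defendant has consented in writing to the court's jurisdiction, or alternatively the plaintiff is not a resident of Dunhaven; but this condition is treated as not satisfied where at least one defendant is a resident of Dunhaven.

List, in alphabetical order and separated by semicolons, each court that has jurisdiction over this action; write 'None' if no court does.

the Provincial Court of Isthaven

The Provincial Court of Isthaven:
  (a) Imre Holtz resides in Isthaven. Satisfied.
  (b) The plaintiff resides in Isthaven, so one alternative holds. Met.
  (c) The amount in controversy is USD 202,000, which meets the $10,000 floor, so one alternative holds. Met.
  (d) The claim is a contract claim, not an employment claim. Satisfied.
  → Every requirement is satisfied — jurisdiction.
The Superior Court of Dunhaven:
  (a) The amount in controversy is 202,000 dollars, within the USD 216,000 ceiling, so one alternative holds. Condition met.
  (b) The claim is a contract claim, so this disjunct is met. Satisfied.
  (c) The claim is a contract claim; no defendant resides in Dunhaven (they reside in Harkley, Galmere) — none of the alternatives is met. Not satisfied.
  (d) The plaintiff resides in Isthaven, which is not Dunhaven, so this disjunct is met. The carve-out does not apply: no defendant resides in Dunhaven (they reside in Harkley, Galmere). Condition met.
  → At least one condition fails; no jurisdiction.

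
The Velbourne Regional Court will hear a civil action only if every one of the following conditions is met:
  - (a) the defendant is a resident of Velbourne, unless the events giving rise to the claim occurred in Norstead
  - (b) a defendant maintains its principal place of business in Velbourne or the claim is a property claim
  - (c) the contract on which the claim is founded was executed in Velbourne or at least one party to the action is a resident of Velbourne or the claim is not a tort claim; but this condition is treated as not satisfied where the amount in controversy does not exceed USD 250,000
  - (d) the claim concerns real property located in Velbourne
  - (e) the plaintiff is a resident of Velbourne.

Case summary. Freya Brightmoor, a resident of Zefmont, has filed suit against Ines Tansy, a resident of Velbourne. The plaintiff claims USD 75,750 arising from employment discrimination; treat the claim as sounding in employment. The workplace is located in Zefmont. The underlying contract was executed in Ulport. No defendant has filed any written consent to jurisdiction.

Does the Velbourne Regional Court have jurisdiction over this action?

The Velbourne Regional Court:
  (a) The defendant resides in Velbourne. Met.
  (b) No defendant is a corporation; the claim is an employment claim, not a property claim — every alternative fails. Condition not met.
  (c) Ines Tansy resides in Velbourne, so this disjunct is met. However, the amount in controversy is 75,750 dollars, within the USD 250,000 ceiling, which falls within the stated exception and so defeats the condition. Condition not met.
  (d) The claim does not concern real property. Condition not met.
  (e) The plaintiff resides in Zefmont, not Velbourne. Not met.
  → No jurisdiction.

No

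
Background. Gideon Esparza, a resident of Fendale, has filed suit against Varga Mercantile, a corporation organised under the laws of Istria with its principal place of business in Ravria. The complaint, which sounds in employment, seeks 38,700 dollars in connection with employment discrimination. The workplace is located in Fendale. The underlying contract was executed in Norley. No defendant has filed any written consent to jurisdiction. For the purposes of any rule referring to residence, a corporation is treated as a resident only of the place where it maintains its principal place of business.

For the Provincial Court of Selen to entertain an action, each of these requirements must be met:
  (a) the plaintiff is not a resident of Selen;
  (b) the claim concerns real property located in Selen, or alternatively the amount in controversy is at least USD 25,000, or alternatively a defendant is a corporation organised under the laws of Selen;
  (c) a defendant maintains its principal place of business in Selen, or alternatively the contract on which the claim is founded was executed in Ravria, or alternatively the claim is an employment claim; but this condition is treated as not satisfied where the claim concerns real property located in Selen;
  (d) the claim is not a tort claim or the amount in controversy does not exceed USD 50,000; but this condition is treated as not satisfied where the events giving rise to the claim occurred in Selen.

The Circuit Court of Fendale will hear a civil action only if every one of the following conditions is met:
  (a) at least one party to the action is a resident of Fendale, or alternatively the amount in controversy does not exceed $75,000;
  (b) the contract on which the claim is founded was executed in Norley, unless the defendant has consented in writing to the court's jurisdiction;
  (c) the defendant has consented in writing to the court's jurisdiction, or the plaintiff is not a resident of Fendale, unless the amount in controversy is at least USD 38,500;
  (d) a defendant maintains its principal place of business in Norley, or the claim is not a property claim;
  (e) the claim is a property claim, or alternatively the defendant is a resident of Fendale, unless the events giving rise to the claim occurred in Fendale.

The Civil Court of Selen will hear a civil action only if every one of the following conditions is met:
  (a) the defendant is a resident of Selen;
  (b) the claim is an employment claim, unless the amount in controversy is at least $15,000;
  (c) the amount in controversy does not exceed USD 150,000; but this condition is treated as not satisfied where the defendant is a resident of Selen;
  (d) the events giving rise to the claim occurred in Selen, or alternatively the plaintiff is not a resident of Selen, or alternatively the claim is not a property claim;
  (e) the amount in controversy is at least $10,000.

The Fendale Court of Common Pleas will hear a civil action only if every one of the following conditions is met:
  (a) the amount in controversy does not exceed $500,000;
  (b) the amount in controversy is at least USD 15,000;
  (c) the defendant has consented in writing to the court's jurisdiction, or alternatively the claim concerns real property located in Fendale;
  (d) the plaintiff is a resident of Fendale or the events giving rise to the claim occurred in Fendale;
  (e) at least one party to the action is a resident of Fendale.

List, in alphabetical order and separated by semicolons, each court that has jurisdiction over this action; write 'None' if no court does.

The Provincial Court of Selen:
  (a) The plaintiff resides in Fendale, which is not Selen. Met.
  (b) The amount in controversy is USD 38,700, which meets the $25,000 floor, which satisfies one of the alternatives. Satisfied.
  (c) The claim is an employment claim, which satisfies one of the alternatives. And the carve-out is inapplicable — the claim does not concern real property. Condition met.
  (d) The claim is an employment claim, not a tort claim, so one alternative holds. And the carve-out is inapplicable — the operative events occurred in Fendale, not Selen. Met.
  → Jurisdiction lies.
The Circuit Court of Fendale:
  (a) Gideon Esparza resides in Fendale, so one alternative holds. Met.
  (b) The contract was executed in Norley. Satisfied.
  (c) No such written consent has been filed; the plaintiff resides in Fendale — no alternative holds. But the amount in controversy is 38,700 dollars, which meets the $38,500 floor, and the 'unless' clause therefore excuses the requirement. Condition met.
  (d) The claim is an employment claim, not a property claim, so one alternative holds. Condition met.
  (e) The claim is an employment claim, not a property claim; the defendant resides in Ravria, not Fendale — no alternative holds. However, the operative events occurred in Fendale, so the 'unless' proviso supplies this condition. Satisfied.
  → Jurisdiction lies.
The Civil Court of Selen:
  (a) The defendant resides in Ravria, not Selen. Not satisfied.
  (b) The claim is an employment claim. Condition met.
  (c) The amount in controversy is USD 38,700, within the USD 150,000 ceiling. And the carve-out is inapplicable — the defendant resides in Ravria, not Selen. Met.
  (d) The plaintiff resides in Fendale, which is not Selen, which satisfies one of the alternatives. Satisfied.
  (e) The amount in controversy is $38,700, which meets the USD 10,000 floor. Condition met.
  → At least one condition fails; no jurisdiction.
The Fendale Court of Common Pleas:
  (a) The amount in controversy is 38,700 dollars, within the 500,000 dollars ceiling. Condition met.
  (b) The amount in controversy is 38,700 dollars, which meets the USD 15,000 floor. Met.
  (c) No such written consent has been filed; the claim does not concern real property — no alternative holds. Not met.
  (d) The plaintiff resides in Fendale, so this disjunct is met. Satisfied.
  (e) Gideon Esparza resides in Fendale. Satisfied.
  → Not every requirement is met — no jurisdiction.

the Circuit Court of Fendale; the Provincial Court of Selen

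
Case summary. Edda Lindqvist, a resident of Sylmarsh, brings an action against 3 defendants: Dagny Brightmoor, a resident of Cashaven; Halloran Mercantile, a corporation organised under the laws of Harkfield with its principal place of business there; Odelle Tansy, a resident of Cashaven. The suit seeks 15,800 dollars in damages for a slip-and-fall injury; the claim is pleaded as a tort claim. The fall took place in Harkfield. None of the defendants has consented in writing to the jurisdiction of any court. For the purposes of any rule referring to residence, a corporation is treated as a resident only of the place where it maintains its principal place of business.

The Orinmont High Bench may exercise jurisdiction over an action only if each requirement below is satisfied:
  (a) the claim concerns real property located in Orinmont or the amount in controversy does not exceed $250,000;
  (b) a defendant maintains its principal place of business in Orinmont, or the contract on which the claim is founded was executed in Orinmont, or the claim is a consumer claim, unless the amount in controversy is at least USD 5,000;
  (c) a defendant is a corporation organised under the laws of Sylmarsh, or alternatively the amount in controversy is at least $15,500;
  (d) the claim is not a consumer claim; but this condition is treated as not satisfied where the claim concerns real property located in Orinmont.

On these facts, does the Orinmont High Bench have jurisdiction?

Yes

The Orinmont High Bench:
  (a) The amount in controversy is $15,800, within the 250,000 dollars ceiling, so this disjunct is met. Met.
  (b) The corporate defendant(s) have their principal place of business in Harkfield, not Orinmont; no contract (and hence no place of execution) is alleged; the claim is a tort claim, not a consumer claim — every alternative fails. But the amount in controversy is USD 15,800, which meets the USD 5,000 floor, and the 'unless' clause therefore excuses the requirement. Met.
  (c) The amount in controversy is 15,800 dollars, which meets the 15,500 dollars floor — that alternative is enough. Condition met.
  (d) The claim is a tort claim, not a consumer claim. The exception is not triggered, since the claim does not concern real property. Satisfied.
  → All conditions met; jurisdiction exists.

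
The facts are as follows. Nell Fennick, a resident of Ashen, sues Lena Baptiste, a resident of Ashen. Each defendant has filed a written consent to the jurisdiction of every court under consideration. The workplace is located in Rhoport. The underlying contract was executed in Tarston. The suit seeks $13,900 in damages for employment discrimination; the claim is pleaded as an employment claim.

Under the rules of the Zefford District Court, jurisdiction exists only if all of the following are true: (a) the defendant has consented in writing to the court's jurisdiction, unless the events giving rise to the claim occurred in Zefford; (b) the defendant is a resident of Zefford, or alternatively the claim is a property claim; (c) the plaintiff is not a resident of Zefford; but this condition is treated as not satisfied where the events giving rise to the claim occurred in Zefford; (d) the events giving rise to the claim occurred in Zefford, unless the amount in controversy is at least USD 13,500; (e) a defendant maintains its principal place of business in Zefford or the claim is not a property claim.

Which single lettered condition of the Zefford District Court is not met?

(b)

The Zefford District Court:
  (a) Every defendant has filed written consent. Met.
  (b) The defendant resides in Ashen, not Zefford; the claim is an employment claim, not a property claim — no alternative holds. Fails.
  (c) The plaintiff resides in Ashen, which is not Zefford. And the carve-out is inapplicable — the operative events occurred in Rhoport, not Zefford. Condition met.
  (d) The operative events occurred in Rhoport, not Zefford. However, the amount in controversy is 13,900 dollars, which meets the $13,500 floor, so the 'unless' proviso supplies this condition. Satisfied.
  (e) The claim is an employment claim, not a property claim, so this disjunct is met. Condition met.
Only condition (b) fails.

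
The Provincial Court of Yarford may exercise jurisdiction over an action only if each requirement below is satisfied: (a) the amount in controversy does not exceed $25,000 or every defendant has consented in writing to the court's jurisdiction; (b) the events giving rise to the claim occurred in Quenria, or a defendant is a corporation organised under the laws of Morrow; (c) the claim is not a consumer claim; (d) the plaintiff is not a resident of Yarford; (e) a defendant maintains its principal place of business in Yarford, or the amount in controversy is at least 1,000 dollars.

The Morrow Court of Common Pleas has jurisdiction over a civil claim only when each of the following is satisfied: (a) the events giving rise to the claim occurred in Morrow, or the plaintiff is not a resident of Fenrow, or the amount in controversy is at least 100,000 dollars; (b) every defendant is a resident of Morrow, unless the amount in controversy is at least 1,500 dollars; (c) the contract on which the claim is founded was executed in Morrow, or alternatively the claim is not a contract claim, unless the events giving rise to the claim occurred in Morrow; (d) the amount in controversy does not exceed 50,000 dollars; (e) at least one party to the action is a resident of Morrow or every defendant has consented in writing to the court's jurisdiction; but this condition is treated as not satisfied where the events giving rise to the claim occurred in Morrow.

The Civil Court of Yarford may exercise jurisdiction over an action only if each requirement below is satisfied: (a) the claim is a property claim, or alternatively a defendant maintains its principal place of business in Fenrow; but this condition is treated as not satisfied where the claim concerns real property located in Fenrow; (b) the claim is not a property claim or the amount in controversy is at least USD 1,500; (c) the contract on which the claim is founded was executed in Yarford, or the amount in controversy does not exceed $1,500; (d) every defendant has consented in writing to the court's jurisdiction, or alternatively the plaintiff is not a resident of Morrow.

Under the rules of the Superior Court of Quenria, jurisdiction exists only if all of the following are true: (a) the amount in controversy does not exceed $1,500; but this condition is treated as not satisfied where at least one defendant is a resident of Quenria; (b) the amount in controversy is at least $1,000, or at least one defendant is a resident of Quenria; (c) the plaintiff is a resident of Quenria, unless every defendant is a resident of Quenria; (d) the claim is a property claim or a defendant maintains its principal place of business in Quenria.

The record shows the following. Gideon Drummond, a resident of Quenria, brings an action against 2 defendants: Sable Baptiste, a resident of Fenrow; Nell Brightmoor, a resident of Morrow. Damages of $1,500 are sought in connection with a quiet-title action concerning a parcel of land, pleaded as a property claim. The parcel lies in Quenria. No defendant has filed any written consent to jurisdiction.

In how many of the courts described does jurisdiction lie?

The Provincial Court of Yarford:
  (a) The amount in controversy is 1,500 dollars, within the USD 25,000 ceiling, which satisfies one of the alternatives. Satisfied.
  (b) The operative events occurred in Quenria — that alternative is enough. Condition met.
  (c) The claim is a property claim, not a consumer claim. Satisfied.
  (d) The plaintiff resides in Quenria, which is not Yarford. Satisfied.
  (e) The amount in controversy is $1,500, which meets the 1,000 dollars floor, so this disjunct is met. Condition met.
  → Every requirement is satisfied — jurisdiction.
The Morrow Court of Common Pleas:
  (a) The plaintiff resides in Quenria, which is not Fenrow, so one alternative holds. Satisfied.
  (b) The defendants reside as follows — Sable Baptiste in Fenrow, Nell Brightmoor in Morrow — not all in Morrow. However, the amount in controversy is 1,500 dollars, which meets the USD 1,500 floor, so the 'unless' proviso supplies this condition. Condition met.
  (c) The claim is a property claim, not a contract claim, so one alternative holds. Satisfied.
  (d) The amount in controversy is 1,500 dollars, within the 50,000 dollars ceiling. Satisfied.
  (e) Nell Brightmoor resides in Morrow — that alternative is enough. The exception is not triggered, since the operative events occurred in Quenria, not Morrow. Satisfied.
  → The court has jurisdiction.
The Civil Court of Yarford:
  (a) The claim is a property claim, which satisfies one of the alternatives. The exception is not triggered, since the property lies in Quenria, not Fenrow. Met.
  (b) The amount in controversy is USD 1,500, which meets the $1,500 floor, which satisfies one of the alternatives. Satisfied.
  (c) The amount in controversy is USD 1,500, within the $1,500 ceiling, which satisfies one of the alternatives. Met.
  (d) The plaintiff resides in Quenria, which is not Morrow, so this disjunct is met. Met.
  → Jurisdiction lies.
The Superior Court of Quenria:
  (a) The amount in controversy is USD 1,500, within the USD 1,500 ceiling. The exception is not triggered, since no defendant resides in Quenria (they reside in Fenrow, Morrow). Condition met.
  (b) The amount in controversy is $1,500, which meets the 1,000 dollars floor, so this disjunct is met. Condition met.
  (c) The plaintiff resides in Quenria. Met.
  (d) The claim is a property claim, so one alternative holds. Satisfied.
  → All conditions met; jurisdiction exists.
Courts with jurisdiction: the Provincial Court of Yarford, the Morrow Court of Common Pleas, the Civil Court of Yarford, the Superior Court of Quenria — 4 in total.

4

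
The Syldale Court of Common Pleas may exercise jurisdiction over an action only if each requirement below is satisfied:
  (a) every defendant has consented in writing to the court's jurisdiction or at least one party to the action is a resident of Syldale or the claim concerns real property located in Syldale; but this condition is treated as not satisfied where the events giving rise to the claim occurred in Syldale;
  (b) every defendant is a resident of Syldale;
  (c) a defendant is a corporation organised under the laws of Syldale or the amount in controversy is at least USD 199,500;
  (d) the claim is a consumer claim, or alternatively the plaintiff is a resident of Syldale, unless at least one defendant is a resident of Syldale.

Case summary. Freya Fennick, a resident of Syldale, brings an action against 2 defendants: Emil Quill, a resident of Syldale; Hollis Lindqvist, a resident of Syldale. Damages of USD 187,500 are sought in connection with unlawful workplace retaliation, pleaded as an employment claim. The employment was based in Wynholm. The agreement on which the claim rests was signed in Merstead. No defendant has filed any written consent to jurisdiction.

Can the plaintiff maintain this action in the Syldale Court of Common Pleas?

No

The Syldale Court of Common Pleas:
  (a) Freya Fennick resides in Syldale, so one alternative holds. The exception is not triggered, since the operative events occurred in Wynholm, not Syldale. Satisfied.
  (b) The defendants reside as follows — Emil Quill in Syldale, Hollis Lindqvist in Syldale — all in Syldale. Condition met.
  (c) No defendant is a corporation; the amount in controversy is 187,500 dollars, below the USD 199,500 floor — every alternative fails. Not satisfied.
  (d) The plaintiff resides in Syldale — that alternative is enough. Condition met.
  → The court lacks jurisdiction.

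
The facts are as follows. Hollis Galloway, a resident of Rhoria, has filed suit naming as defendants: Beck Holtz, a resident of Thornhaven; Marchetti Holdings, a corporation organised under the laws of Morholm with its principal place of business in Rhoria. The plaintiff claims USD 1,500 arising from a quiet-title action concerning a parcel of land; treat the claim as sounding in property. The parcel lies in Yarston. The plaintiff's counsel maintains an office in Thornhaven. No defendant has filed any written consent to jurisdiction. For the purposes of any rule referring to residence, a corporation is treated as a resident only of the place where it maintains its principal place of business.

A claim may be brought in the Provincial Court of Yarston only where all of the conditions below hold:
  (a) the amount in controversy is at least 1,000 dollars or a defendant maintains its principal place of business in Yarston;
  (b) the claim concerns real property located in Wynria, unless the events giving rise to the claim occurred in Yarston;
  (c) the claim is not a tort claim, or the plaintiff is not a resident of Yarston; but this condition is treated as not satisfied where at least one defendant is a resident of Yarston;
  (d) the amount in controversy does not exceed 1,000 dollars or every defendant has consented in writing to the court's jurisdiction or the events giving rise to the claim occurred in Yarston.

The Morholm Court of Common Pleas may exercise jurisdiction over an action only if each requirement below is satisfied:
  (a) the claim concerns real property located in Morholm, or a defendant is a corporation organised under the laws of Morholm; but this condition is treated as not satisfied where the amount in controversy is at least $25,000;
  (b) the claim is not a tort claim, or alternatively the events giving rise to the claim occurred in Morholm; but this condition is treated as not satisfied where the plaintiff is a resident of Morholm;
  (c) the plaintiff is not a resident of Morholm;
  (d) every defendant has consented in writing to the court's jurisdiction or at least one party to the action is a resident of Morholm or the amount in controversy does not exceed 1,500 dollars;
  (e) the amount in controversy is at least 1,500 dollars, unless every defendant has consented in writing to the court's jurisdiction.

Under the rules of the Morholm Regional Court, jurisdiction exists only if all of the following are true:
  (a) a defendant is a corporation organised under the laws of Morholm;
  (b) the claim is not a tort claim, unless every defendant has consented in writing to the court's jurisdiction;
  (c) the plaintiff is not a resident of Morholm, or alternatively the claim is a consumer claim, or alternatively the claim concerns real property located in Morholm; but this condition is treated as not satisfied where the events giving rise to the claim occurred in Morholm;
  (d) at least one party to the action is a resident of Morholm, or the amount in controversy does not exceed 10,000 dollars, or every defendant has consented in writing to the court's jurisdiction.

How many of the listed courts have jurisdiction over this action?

3

The Provincial Court of Yarston:
  (a) The amount in controversy is 1,500 dollars, which meets the $1,000 floor — that alternative is enough. Satisfied.
  (b) The property lies in Yarston, not Wynria. But the operative events occurred in Yarston, and the 'unless' clause therefore excuses the requirement. Condition met.
  (c) The claim is a property claim, not a tort claim — that alternative is enough. The carve-out does not apply: no defendant resides in Yarston (they reside in Thornhaven, Rhoria). Satisfied.
  (d) The operative events occurred in Yarston, so one alternative holds. Satisfied.
  → The court has jurisdiction.
The Morholm Court of Common Pleas:
  (a) Marchetti Holdings is organised under the laws of Morholm, which satisfies one of the alternatives. The carve-out does not apply: the amount in controversy is $1,500, below the $25,000 floor. Satisfied.
  (b) The claim is a property claim, not a tort claim, so this disjunct is met. The exception is not triggered, since the plaintiff resides in Rhoria, not Morholm. Met.
  (c) The plaintiff resides in Rhoria, which is not Morholm. Satisfied.
  (d) The amount in controversy is 1,500 dollars, within the USD 1,500 ceiling, so this disjunct is met. Satisfied.
  (e) The amount in controversy is $1,500, which meets the 1,500 dollars floor. Met.
  → All conditions met; jurisdiction exists.
The Morholm Regional Court:
  (a) Marchetti Holdings is organised under the laws of Morholm. Condition met.
  (b) The claim is a property claim, not a tort claim. Satisfied.
  (c) The plaintiff resides in Rhoria, which is not Morholm, so one alternative holds. The exception is not triggered, since the operative events occurred in Yarston, not Morholm. Satisfied.
  (d) The amount in controversy is $1,500, within the 10,000 dollars ceiling, so one alternative holds. Met.
  → The court has jurisdiction.
Courts with jurisdiction: the Provincial Court of Yarston, the Morholm Court of Common Pleas, the Morholm Regional Court — 3 in total.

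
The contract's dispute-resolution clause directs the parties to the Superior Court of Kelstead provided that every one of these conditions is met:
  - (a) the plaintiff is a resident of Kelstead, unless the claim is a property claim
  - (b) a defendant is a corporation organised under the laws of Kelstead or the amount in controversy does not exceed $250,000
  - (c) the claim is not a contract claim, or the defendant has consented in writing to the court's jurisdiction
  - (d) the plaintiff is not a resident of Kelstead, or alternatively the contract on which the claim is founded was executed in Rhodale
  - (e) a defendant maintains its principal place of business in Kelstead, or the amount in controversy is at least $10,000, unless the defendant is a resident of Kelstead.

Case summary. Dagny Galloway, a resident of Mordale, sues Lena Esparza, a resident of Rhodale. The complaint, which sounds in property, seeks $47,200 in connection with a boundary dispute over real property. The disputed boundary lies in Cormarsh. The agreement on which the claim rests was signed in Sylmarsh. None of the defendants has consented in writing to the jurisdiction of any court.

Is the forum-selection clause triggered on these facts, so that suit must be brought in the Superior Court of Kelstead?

The Superior Court of Kelstead:
  (a) The plaintiff resides in Mordale, not Kelstead. But the claim is a property claim, and the 'unless' clause therefore excuses the requirement. Condition met.
  (b) The amount in controversy is $47,200, within the USD 250,000 ceiling, so one alternative holds. Met.
  (c) The claim is a property claim, not a contract claim, which satisfies one of the alternatives. Met.
  (d) The plaintiff resides in Mordale, which is not Kelstead — that alternative is enough. Met.
  (e) The amount in controversy is $47,200, which meets the USD 10,000 floor, so one alternative holds. Met.
  → The clause applies.

Yes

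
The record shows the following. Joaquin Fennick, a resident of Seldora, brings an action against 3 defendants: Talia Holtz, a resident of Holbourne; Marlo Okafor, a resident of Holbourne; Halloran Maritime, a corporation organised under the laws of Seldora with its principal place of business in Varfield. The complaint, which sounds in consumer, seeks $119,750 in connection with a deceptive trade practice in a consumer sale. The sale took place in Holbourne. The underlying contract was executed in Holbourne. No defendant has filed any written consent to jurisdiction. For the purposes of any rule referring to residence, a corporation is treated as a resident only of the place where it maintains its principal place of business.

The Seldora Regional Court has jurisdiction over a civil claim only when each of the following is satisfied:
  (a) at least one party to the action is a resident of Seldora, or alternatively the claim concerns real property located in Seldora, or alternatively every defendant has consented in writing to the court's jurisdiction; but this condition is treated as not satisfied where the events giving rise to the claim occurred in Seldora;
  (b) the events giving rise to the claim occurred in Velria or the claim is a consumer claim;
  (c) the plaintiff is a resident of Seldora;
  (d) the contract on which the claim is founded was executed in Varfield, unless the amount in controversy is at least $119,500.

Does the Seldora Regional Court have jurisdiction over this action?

Yes

The Seldora Regional Court:
  (a) Joaquin Fennick resides in Seldora, which satisfies one of the alternatives. And the carve-out is inapplicable — the operative events occurred in Holbourne, not Seldora. Condition met.
  (b) The claim is a consumer claim, so one alternative holds. Met.
  (c) The plaintiff resides in Seldora. Met.
  (d) The contract was executed in Holbourne, not Varfield. However, the amount in controversy is 119,750 dollars, which meets the 119,500 dollars floor, so the 'unless' proviso supplies this condition. Met.
  → Every requirement is satisfied — jurisdiction.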